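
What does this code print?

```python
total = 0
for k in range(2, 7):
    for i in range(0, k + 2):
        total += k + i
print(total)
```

k=2,i=0: total = 0+2 = 2
k=2,i=1: total = 2+3 = 5
k=2,i=2: total = 5+4 = 9
k=2,i=3: total = 9+5 = 14
k=3,i=0: total = 14+3 = 17
k=3,i=1: total = 17+4 = 21
k=3,i=2: total = 21+5 = 26
k=3,i=3: total = 26+6 = 32
k=3,i=4: total = 32+7 = 39
k=4,i=0: total = 39+4 = 43
k=4,i=1: total = 43+5 = 48
k=4,i=2: total = 48+6 = 54
k=4,i=3: total = 54+7 = 61
k=4,i=4: total = 61+8 = 69
k=4,i=5: total = 69+9 = 78
k=5,i=0: total = 78+5 = 83
k=5,i=1: total = 83+6 = 89
k=5,i=2: total = 89+7 = 96
k=5,i=3: total = 96+8 = 104
k=5,i=4: total = 104+9 = 113
k=5,i=5: total = 113+10 = 123
k=5,i=6: total = 123+11 = 134
k=6,i=0: total = 134+6 = 140
k=6,i=1: total = 140+7 = 147
k=6,i=2: total = 147+8 = 155
k=6,i=3: total = 155+9 = 164
k=6,i=4: total = 164+10 = 174
k=6,i=5: total = 174+11 = 185
k=6,i=6: total = 185+12 = 197
k=6,i=7: total = 197+13 = 210

210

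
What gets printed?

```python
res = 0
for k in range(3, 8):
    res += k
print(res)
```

25

k=3: res = 0+3 = 3
k=4: res = 3+4 = 7
k=5: res = 7+5 = 12
k=6: res = 12+6 = 18
k=7: res = 18+7 = 25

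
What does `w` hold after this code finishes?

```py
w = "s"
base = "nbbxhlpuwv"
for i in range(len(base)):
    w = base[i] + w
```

i=0: prepend 'n' → 'ns'
i=1: prepend 'b' → 'bns'
i=2: prepend 'b' → 'bbns'
i=3: prepend 'x' → 'xbbns'
i=4: prepend 'h' → 'hxbbns'
i=5: prepend 'l' → 'lhxbbns'
i=6: prepend 'p' → 'plhxbbns'
i=7: prepend 'u' → 'uplhxbbns'
i=8: prepend 'w' → 'wuplhxbbns'
i=9: prepend 'v' → 'vwuplhxbbns'

'vwuplhxbbns'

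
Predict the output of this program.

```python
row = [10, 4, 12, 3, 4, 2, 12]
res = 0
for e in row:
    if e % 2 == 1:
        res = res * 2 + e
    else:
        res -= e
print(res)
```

e=10: not odd, res = 0-10 = -10
e=4: not odd, res = (-10)-4 = -14
e=12: not odd, res = (-14)-12 = -26
e=3: odd, res = (-26)*2+3 = -49
e=4: not odd, res = (-49)-4 = -53
e=2: not odd, res = (-53)-2 = -55
e=12: not odd, res = (-55)-12 = -67

-67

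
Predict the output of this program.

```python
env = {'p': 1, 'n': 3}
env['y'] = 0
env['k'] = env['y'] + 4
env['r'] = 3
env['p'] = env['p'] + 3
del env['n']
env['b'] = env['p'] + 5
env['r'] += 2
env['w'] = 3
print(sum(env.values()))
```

env['y'] = 0 → {'p': 1, 'n': 3, 'y': 0}
env['k'] = env['y']+4 = 4 → {'p': 1, 'n': 3, 'y': 0, 'k': 4}
env['r'] = 3 → {'p': 1, 'n': 3, 'y': 0, 'k': 4, 'r': 3}
env['p'] = env['p']+3 = 4 → {'p': 4, 'n': 3, 'y': 0, 'k': 4, 'r': 3}
del 'n' → {'p': 4, 'y': 0, 'k': 4, 'r': 3}
env['b'] = env['p']+5 = 9 → {'p': 4, 'y': 0, 'k': 4, 'r': 3, 'b': 9}
env['r'] = 3+2 = 5 → {'p': 4, 'y': 0, 'k': 4, 'r': 5, 'b': 9}
env['w'] = 3 → {'p': 4, 'y': 0, 'k': 4, 'r': 5, 'b': 9, 'w': 3}
sum of values = 25

25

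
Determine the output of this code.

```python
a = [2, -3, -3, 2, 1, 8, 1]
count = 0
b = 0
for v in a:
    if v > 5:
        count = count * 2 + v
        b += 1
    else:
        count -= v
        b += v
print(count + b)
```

10

v=2: not >5, count = 0-2 = -2; b=2
v=-3: not >5, count = (-2)-(-3) = 1; b=-1
v=-3: not >5, count = 1-(-3) = 4; b=-4
v=2: not >5, count = 4-2 = 2; b=-2
v=1: not >5, count = 2-1 = 1; b=-1
v=8: >5, count = 1*2+8 = 10; b=0
v=1: not >5, count = 10-1 = 9; b=1
count+b = 9+1 = 10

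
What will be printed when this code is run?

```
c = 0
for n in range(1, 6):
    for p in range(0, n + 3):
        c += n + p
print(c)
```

n=1,p=0: c = 0+1 = 1
n=1,p=1: c = 1+2 = 3
n=1,p=2: c = 3+3 = 6
n=1,p=3: c = 6+4 = 10
n=2,p=0: c = 10+2 = 12
n=2,p=1: c = 12+3 = 15
n=2,p=2: c = 15+4 = 19
n=2,p=3: c = 19+5 = 24
n=2,p=4: c = 24+6 = 30
n=3,p=0: c = 30+3 = 33
n=3,p=1: c = 33+4 = 37
n=3,p=2: c = 37+5 = 42
n=3,p=3: c = 42+6 = 48
n=3,p=4: c = 48+7 = 55
n=3,p=5: c = 55+8 = 63
n=4,p=0: c = 63+4 = 67
n=4,p=1: c = 67+5 = 72
n=4,p=2: c = 72+6 = 78
n=4,p=3: c = 78+7 = 85
n=4,p=4: c = 85+8 = 93
n=4,p=5: c = 93+9 = 102
n=4,p=6: c = 102+10 = 112
n=5,p=0: c = 112+5 = 117
n=5,p=1: c = 117+6 = 123
n=5,p=2: c = 123+7 = 130
n=5,p=3: c = 130+8 = 138
n=5,p=4: c = 138+9 = 147
n=5,p=5: c = 147+10 = 157
n=5,p=6: c = 157+11 = 168
n=5,p=7: c = 168+12 = 180

180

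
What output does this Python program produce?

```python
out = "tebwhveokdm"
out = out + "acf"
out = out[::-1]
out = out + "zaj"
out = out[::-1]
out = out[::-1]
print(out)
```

fcamdkoevhwbetzaj

+ 'acf' → 'tebwhveokdmacf'
reverse → 'fcamdkoevhwbet'
+ 'zaj' → 'fcamdkoevhwbetzaj'
reverse → 'jaztebwhveokdmacf'
reverse → 'fcamdkoevhwbetzaj'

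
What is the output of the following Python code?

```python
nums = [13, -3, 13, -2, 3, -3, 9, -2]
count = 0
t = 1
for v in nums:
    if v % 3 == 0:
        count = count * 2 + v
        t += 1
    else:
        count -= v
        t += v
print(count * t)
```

-8181

v=13: not %3==0, count = 0-13 = -13; t=14
v=-3: %3==0, count = (-13)*2+(-3) = -29; t=15
v=13: not %3==0, count = (-29)-13 = -42; t=28
v=-2: not %3==0, count = (-42)-(-2) = -40; t=26
v=3: %3==0, count = (-40)*2+3 = -77; t=27
v=-3: %3==0, count = (-77)*2+(-3) = -157; t=28
v=9: %3==0, count = (-157)*2+9 = -305; t=29
v=-2: not %3==0, count = (-305)-(-2) = -303; t=27
count*t = (-303)*27 = -8181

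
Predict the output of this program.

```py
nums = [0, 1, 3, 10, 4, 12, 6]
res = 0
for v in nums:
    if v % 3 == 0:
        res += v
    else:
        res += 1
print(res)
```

v=0: %3==0, res = 0+0 = 0
v=1: not %3==0, res = 0+1 = 1
v=3: %3==0, res = 1+3 = 4
v=10: not %3==0, res = 4+1 = 5
v=4: not %3==0, res = 5+1 = 6
v=12: %3==0, res = 6+12 = 18
v=6: %3==0, res = 18+6 = 24

24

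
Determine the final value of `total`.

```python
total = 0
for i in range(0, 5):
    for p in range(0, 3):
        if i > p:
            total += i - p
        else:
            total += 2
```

i=0,p=0: not 0>0, total = 0+2 = 2
i=0,p=1: not 0>1, total = 2+2 = 4
i=0,p=2: not 0>2, total = 4+2 = 6
i=1,p=0: 1>0, total = 6+1 = 7
i=1,p=1: not 1>1, total = 7+2 = 9
i=1,p=2: not 1>2, total = 9+2 = 11
i=2,p=0: 2>0, total = 11+2 = 13
i=2,p=1: 2>1, total = 13+1 = 14
i=2,p=2: not 2>2, total = 14+2 = 16
i=3,p=0: 3>0, total = 16+3 = 19
i=3,p=1: 3>1, total = 19+2 = 21
i=3,p=2: 3>2, total = 21+1 = 22
i=4,p=0: 4>0, total = 22+4 = 26
i=4,p=1: 4>1, total = 26+3 = 29
i=4,p=2: 4>2, total = 29+2 = 31

31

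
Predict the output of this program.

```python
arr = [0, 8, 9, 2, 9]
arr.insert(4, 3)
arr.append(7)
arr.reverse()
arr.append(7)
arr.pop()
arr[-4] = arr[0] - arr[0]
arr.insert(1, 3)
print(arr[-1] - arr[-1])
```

insert 3 at 4 → [0, 8, 9, 2, 3, 9]
append 7 → [0, 8, 9, 2, 3, 9, 7]
reverse → [7, 9, 3, 2, 9, 8, 0]
append 7 → [7, 9, 3, 2, 9, 8, 0, 7]
pop() removes 7 → [7, 9, 3, 2, 9, 8, 0]
arr[-4] = arr[0]-arr[0] = 7-7 = 0 → [7, 9, 3, 0, 9, 8, 0]
insert 3 at 1 → [7, 3, 9, 3, 0, 9, 8, 0]
arr[-1]-arr[-1] = 0-0 = 0

0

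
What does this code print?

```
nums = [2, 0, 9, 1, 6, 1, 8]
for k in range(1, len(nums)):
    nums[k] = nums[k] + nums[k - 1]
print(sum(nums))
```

91

k=1: nums[1] = 0+2 = 2 → [2, 2, 9, 1, 6, 1, 8]
k=2: nums[2] = 9+2 = 11 → [2, 2, 11, 1, 6, 1, 8]
k=3: nums[3] = 1+11 = 12 → [2, 2, 11, 12, 6, 1, 8]
k=4: nums[4] = 6+12 = 18 → [2, 2, 11, 12, 18, 1, 8]
k=5: nums[5] = 1+18 = 19 → [2, 2, 11, 12, 18, 19, 8]
k=6: nums[6] = 8+19 = 27 → [2, 2, 11, 12, 18, 19, 27]
sum = 91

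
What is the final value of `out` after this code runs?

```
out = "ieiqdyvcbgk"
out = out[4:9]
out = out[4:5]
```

'b'

slice [4:9] → 'dyvcb'
slice [4:5] → 'b'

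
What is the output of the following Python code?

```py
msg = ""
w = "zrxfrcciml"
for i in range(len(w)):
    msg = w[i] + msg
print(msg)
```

i=0: prepend 'z' → 'z'
i=1: prepend 'r' → 'rz'
i=2: prepend 'x' → 'xrz'
i=3: prepend 'f' → 'fxrz'
i=4: prepend 'r' → 'rfxrz'
i=5: prepend 'c' → 'crfxrz'
i=6: prepend 'c' → 'ccrfxrz'
i=7: prepend 'i' → 'iccrfxrz'
i=8: prepend 'm' → 'miccrfxrz'
i=9: prepend 'l' → 'lmiccrfxrz'

lmiccrfxrz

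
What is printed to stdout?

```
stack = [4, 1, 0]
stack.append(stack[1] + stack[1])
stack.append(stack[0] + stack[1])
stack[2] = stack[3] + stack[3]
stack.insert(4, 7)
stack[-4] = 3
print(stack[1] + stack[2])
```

4

append stack[1]+stack[1] = 1+1 = 2 → [4, 1, 0, 2]
append stack[0]+stack[1] = 4+1 = 5 → [4, 1, 0, 2, 5]
stack[2] = stack[3]+stack[3] = 2+2 = 4 → [4, 1, 4, 2, 5]
insert 7 at 4 → [4, 1, 4, 2, 7, 5]
stack[-4] = 3 → [4, 1, 3, 2, 7, 5]
stack[1]+stack[2] = 1+3 = 4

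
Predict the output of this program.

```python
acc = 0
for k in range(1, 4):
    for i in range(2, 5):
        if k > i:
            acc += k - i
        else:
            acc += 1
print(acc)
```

9

k=1,i=2: not 1>2, acc = 0+1 = 1
k=1,i=3: not 1>3, acc = 1+1 = 2
k=1,i=4: not 1>4, acc = 2+1 = 3
k=2,i=2: not 2>2, acc = 3+1 = 4
k=2,i=3: not 2>3, acc = 4+1 = 5
k=2,i=4: not 2>4, acc = 5+1 = 6
k=3,i=2: 3>2, acc = 6+1 = 7
k=3,i=3: not 3>3, acc = 7+1 = 8
k=3,i=4: not 3>4, acc = 8+1 = 9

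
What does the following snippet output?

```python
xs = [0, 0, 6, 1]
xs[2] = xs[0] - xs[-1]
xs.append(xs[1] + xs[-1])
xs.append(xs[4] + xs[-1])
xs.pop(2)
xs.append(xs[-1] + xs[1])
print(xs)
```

xs[2] = xs[0]-xs[-1] = 0-1 = -1 → [0, 0, -1, 1]
append xs[1]+xs[-1] = 0+1 = 1 → [0, 0, -1, 1, 1]
append xs[4]+xs[-1] = 1+1 = 2 → [0, 0, -1, 1, 1, 2]
pop(2) removes -1 → [0, 0, 1, 1, 2]
append xs[-1]+xs[1] = 2+0 = 2 → [0, 0, 1, 1, 2, 2]

[0, 0, 1, 1, 2, 2]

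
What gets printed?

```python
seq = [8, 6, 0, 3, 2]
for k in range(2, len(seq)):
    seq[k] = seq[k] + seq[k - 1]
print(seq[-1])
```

11

k=2: seq[2] = 0+6 = 6 → [8, 6, 6, 3, 2]
k=3: seq[3] = 3+6 = 9 → [8, 6, 6, 9, 2]
k=4: seq[4] = 2+9 = 11 → [8, 6, 6, 9, 11]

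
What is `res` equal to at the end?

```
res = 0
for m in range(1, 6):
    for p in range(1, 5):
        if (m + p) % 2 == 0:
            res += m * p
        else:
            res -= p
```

46

m=1,p=1: even sum, res = 0+1 = 1
m=1,p=2: odd sum, res = 1-2 = -1
m=1,p=3: even sum, res = (-1)+3 = 2
m=1,p=4: odd sum, res = 2-4 = -2
m=2,p=1: odd sum, res = (-2)-1 = -3
m=2,p=2: even sum, res = (-3)+4 = 1
m=2,p=3: odd sum, res = 1-3 = -2
m=2,p=4: even sum, res = (-2)+8 = 6
m=3,p=1: even sum, res = 6+3 = 9
m=3,p=2: odd sum, res = 9-2 = 7
m=3,p=3: even sum, res = 7+9 = 16
m=3,p=4: odd sum, res = 16-4 = 12
m=4,p=1: odd sum, res = 12-1 = 11
m=4,p=2: even sum, res = 11+8 = 19
m=4,p=3: odd sum, res = 19-3 = 16
m=4,p=4: even sum, res = 16+16 = 32
m=5,p=1: even sum, res = 32+5 = 37
m=5,p=2: odd sum, res = 37-2 = 35
m=5,p=3: even sum, res = 35+15 = 50
m=5,p=4: odd sum, res = 50-4 = 46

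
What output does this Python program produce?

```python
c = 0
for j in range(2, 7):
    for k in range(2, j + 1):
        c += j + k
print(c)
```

120

j=2,k=2: c = 0+4 = 4
j=3,k=2: c = 4+5 = 9
j=3,k=3: c = 9+6 = 15
j=4,k=2: c = 15+6 = 21
j=4,k=3: c = 21+7 = 28
j=4,k=4: c = 28+8 = 36
j=5,k=2: c = 36+7 = 43
j=5,k=3: c = 43+8 = 51
j=5,k=4: c = 51+9 = 60
j=5,k=5: c = 60+10 = 70
j=6,k=2: c = 70+8 = 78
j=6,k=3: c = 78+9 = 87
j=6,k=4: c = 87+10 = 97
j=6,k=5: c = 97+11 = 108
j=6,k=6: c = 108+12 = 120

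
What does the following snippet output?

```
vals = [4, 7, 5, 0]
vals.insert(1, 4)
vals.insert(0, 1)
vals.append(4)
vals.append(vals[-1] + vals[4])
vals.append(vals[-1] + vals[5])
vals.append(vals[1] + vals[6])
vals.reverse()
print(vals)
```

[8, 9, 9, 4, 0, 5, 7, 4, 4, 1]

insert 4 at 1 → [4, 4, 7, 5, 0]
insert 1 at 0 → [1, 4, 4, 7, 5, 0]
append 4 → [1, 4, 4, 7, 5, 0, 4]
append vals[-1]+vals[4] = 4+5 = 9 → [1, 4, 4, 7, 5, 0, 4, 9]
append vals[-1]+vals[5] = 9+0 = 9 → [1, 4, 4, 7, 5, 0, 4, 9, 9]
append vals[1]+vals[6] = 4+4 = 8 → [1, 4, 4, 7, 5, 0, 4, 9, 9, 8]
reverse → [8, 9, 9, 4, 0, 5, 7, 4, 4, 1]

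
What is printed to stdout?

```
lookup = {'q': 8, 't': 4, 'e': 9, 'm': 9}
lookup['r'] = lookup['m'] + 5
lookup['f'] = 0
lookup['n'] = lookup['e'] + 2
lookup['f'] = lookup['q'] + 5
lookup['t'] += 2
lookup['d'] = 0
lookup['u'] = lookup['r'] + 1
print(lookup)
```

lookup['r'] = lookup['m']+5 = 14 → {'q': 8, 't': 4, 'e': 9, 'm': 9, 'r': 14}
lookup['f'] = 0 → {'q': 8, 't': 4, 'e': 9, 'm': 9, 'r': 14, 'f': 0}
lookup['n'] = lookup['e']+2 = 11 → {'q': 8, 't': 4, 'e': 9, 'm': 9, 'r': 14, 'f': 0, 'n': 11}
lookup['f'] = lookup['q']+5 = 13 → {'q': 8, 't': 4, 'e': 9, 'm': 9, 'r': 14, 'f': 13, 'n': 11}
lookup['t'] = 4+2 = 6 → {'q': 8, 't': 6, 'e': 9, 'm': 9, 'r': 14, 'f': 13, 'n': 11}
lookup['d'] = 0 → {'q': 8, 't': 6, 'e': 9, 'm': 9, 'r': 14, 'f': 13, 'n': 11, 'd': 0}
lookup['u'] = lookup['r']+1 = 15 → {'q': 8, 't': 6, 'e': 9, 'm': 9, 'r': 14, 'f': 13, 'n': 11, 'd': 0, 'u': 15}

{'q': 8, 't': 6, 'e': 9, 'm': 9, 'r': 14, 'f': 13, 'n': 11, 'd': 0, 'u': 15}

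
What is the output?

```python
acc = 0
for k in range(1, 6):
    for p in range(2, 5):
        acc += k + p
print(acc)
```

90

k=1,p=2: acc = 0+3 = 3
k=1,p=3: acc = 3+4 = 7
k=1,p=4: acc = 7+5 = 12
k=2,p=2: acc = 12+4 = 16
k=2,p=3: acc = 16+5 = 21
k=2,p=4: acc = 21+6 = 27
k=3,p=2: acc = 27+5 = 32
k=3,p=3: acc = 32+6 = 38
k=3,p=4: acc = 38+7 = 45
k=4,p=2: acc = 45+6 = 51
k=4,p=3: acc = 51+7 = 58
k=4,p=4: acc = 58+8 = 66
k=5,p=2: acc = 66+7 = 73
k=5,p=3: acc = 73+8 = 81
k=5,p=4: acc = 81+9 = 90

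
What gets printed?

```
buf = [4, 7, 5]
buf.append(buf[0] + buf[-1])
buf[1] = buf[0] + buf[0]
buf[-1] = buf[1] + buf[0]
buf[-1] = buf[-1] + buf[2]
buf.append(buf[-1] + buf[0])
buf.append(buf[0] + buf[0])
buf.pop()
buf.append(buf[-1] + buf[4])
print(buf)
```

[4, 8, 5, 17, 21, 42]

append buf[0]+buf[-1] = 4+5 = 9 → [4, 7, 5, 9]
buf[1] = buf[0]+buf[0] = 4+4 = 8 → [4, 8, 5, 9]
buf[-1] = buf[1]+buf[0] = 8+4 = 12 → [4, 8, 5, 12]
buf[-1] = buf[-1]+buf[2] = 12+5 = 17 → [4, 8, 5, 17]
append buf[-1]+buf[0] = 17+4 = 21 → [4, 8, 5, 17, 21]
append buf[0]+buf[0] = 4+4 = 8 → [4, 8, 5, 17, 21, 8]
pop() removes 8 → [4, 8, 5, 17, 21]
append buf[-1]+buf[4] = 21+21 = 42 → [4, 8, 5, 17, 21, 42]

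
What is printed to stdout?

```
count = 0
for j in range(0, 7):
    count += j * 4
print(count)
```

j=0: count = 0+0*4 = 0
j=1: count = 0+1*4 = 4
j=2: count = 4+2*4 = 12
j=3: count = 12+3*4 = 24
j=4: count = 24+4*4 = 40
j=5: count = 40+5*4 = 60
j=6: count = 60+6*4 = 84

84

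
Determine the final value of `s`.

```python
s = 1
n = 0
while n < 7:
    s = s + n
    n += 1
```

n=0: s = 1+0 = 1
n=1: s = 1+1 = 2
n=2: s = 2+2 = 4
n=3: s = 4+3 = 7
n=4: s = 7+4 = 11
n=5: s = 11+5 = 16
n=6: s = 16+6 = 22

22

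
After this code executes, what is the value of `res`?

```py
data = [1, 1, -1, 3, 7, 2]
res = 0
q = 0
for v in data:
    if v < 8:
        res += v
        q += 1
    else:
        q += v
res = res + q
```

v=1: <8, res = 0+1 = 1; q=1
v=1: <8, res = 1+1 = 2; q=2
v=-1: <8, res = 2+(-1) = 1; q=3
v=3: <8, res = 1+3 = 4; q=4
v=7: <8, res = 4+7 = 11; q=5
v=2: <8, res = 11+2 = 13; q=6
res+q = 13+6 = 19

19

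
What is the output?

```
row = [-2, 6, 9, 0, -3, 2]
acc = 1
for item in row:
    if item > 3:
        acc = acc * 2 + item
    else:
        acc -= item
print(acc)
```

item=-2: not >3, acc = 1-(-2) = 3
item=6: >3, acc = 3*2+6 = 12
item=9: >3, acc = 12*2+9 = 33
item=0: not >3, acc = 33-0 = 33
item=-3: not >3, acc = 33-(-3) = 36
item=2: not >3, acc = 36-2 = 34

34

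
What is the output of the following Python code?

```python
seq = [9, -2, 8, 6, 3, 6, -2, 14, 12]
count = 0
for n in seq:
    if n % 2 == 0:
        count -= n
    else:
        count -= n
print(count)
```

-54

n=9: not even, count = 0-9 = -9
n=-2: even, count = (-9)-(-2) = -7
n=8: even, count = (-7)-8 = -15
n=6: even, count = (-15)-6 = -21
n=3: not even, count = (-21)-3 = -24
n=6: even, count = (-24)-6 = -30
n=-2: even, count = (-30)-(-2) = -28
n=14: even, count = (-28)-14 = -42
n=12: even, count = (-42)-12 = -54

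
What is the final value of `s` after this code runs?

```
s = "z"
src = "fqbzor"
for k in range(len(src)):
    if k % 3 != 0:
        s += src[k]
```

'zqbor'

k=0: skip
k=1: add 'q' → 'zq'
k=2: add 'b' → 'zqb'
k=3: skip
k=4: add 'o' → 'zqbo'
k=5: add 'r' → 'zqbor'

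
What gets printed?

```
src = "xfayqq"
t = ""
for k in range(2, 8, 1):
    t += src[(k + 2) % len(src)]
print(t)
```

qqxfay

k=2: add src[4]='q' → 'q'
k=3: add src[5]='q' → 'qq'
k=4: add src[0]='x' → 'qqx'
k=5: add src[1]='f' → 'qqxf'
k=6: add src[2]='a' → 'qqxfa'
k=7: add src[3]='y' → 'qqxfay'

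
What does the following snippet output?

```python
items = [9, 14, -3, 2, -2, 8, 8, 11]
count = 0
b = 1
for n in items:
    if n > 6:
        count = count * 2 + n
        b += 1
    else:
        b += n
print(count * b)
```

n=9: >6, count = 0*2+9 = 9; b=2
n=14: >6, count = 9*2+14 = 32; b=3
n=-3: not >6; b=0
n=2: not >6; b=2
n=-2: not >6; b=0
n=8: >6, count = 32*2+8 = 72; b=1
n=8: >6, count = 72*2+8 = 152; b=2
n=11: >6, count = 152*2+11 = 315; b=3
count*b = 315*3 = 945

945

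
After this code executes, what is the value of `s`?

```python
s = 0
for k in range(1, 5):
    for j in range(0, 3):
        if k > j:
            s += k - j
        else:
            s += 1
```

k=1,j=0: 1>0, s = 0+1 = 1
k=1,j=1: not 1>1, s = 1+1 = 2
k=1,j=2: not 1>2, s = 2+1 = 3
k=2,j=0: 2>0, s = 3+2 = 5
k=2,j=1: 2>1, s = 5+1 = 6
k=2,j=2: not 2>2, s = 6+1 = 7
k=3,j=0: 3>0, s = 7+3 = 10
k=3,j=1: 3>1, s = 10+2 = 12
k=3,j=2: 3>2, s = 12+1 = 13
k=4,j=0: 4>0, s = 13+4 = 17
k=4,j=1: 4>1, s = 17+3 = 20
k=4,j=2: 4>2, s = 20+2 = 22

22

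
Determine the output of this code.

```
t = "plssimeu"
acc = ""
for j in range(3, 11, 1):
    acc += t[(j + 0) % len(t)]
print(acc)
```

simeupls

j=3: add t[3]='s' → 's'
j=4: add t[4]='i' → 'si'
j=5: add t[5]='m' → 'sim'
j=6: add t[6]='e' → 'sime'
j=7: add t[7]='u' → 'simeu'
j=8: add t[0]='p' → 'simeup'
j=9: add t[1]='l' → 'simeupl'
j=10: add t[2]='s' → 'simeupls'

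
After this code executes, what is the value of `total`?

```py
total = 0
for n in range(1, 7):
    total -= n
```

n=1: total = 0-1 = -1
n=2: total = (-1)-2 = -3
n=3: total = (-3)-3 = -6
n=4: total = (-6)-4 = -10
n=5: total = (-10)-5 = -15
n=6: total = (-15)-6 = -21

-21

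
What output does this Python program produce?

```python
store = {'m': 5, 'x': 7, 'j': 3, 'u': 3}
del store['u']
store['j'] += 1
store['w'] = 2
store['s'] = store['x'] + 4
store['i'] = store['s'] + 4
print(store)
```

del 'u' → {'m': 5, 'x': 7, 'j': 3}
store['j'] = 3+1 = 4 → {'m': 5, 'x': 7, 'j': 4}
store['w'] = 2 → {'m': 5, 'x': 7, 'j': 4, 'w': 2}
store['s'] = store['x']+4 = 11 → {'m': 5, 'x': 7, 'j': 4, 'w': 2, 's': 11}
store['i'] = store['s']+4 = 15 → {'m': 5, 'x': 7, 'j': 4, 'w': 2, 's': 11, 'i': 15}

{'m': 5, 'x': 7, 'j': 4, 'w': 2, 's': 11, 'i': 15}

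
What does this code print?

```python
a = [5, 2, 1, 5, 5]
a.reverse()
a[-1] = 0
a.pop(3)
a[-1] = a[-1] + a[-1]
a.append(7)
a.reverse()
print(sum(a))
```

18

reverse → [5, 5, 1, 2, 5]
a[-1] = 0 → [5, 5, 1, 2, 0]
pop(3) removes 2 → [5, 5, 1, 0]
a[-1] = a[-1]+a[-1] = 0+0 = 0 → [5, 5, 1, 0]
append 7 → [5, 5, 1, 0, 7]
reverse → [7, 0, 1, 5, 5]
sum = 18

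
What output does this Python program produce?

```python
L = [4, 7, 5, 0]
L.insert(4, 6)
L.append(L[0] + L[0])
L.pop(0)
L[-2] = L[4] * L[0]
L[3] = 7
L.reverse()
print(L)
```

insert 6 at 4 → [4, 7, 5, 0, 6]
append L[0]+L[0] = 4+4 = 8 → [4, 7, 5, 0, 6, 8]
pop(0) removes 4 → [7, 5, 0, 6, 8]
L[-2] = L[4]*L[0] = 8*7 = 56 → [7, 5, 0, 56, 8]
L[3] = 7 → [7, 5, 0, 7, 8]
reverse → [8, 7, 0, 5, 7]

[8, 7, 0, 5, 7]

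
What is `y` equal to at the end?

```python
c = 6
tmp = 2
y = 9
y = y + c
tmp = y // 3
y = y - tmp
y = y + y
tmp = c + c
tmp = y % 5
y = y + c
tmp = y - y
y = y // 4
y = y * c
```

y = 9+6 = 15
tmp = 15//3 = 5
y = 15-5 = 10
y = 10+10 = 20
tmp = 6+6 = 12
tmp = 20%5 = 0
y = 20+6 = 26
tmp = 26-26 = 0
y = 26//4 = 6
y = 6*6 = 36

36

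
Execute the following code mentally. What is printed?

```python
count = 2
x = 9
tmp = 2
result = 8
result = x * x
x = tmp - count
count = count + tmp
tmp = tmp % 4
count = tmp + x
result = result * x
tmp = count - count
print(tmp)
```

result = 9*9 = 81
x = 2-2 = 0
count = 2+2 = 4
tmp = 2%4 = 2
count = 2+0 = 2
result = 81*0 = 0
tmp = 2-2 = 0

0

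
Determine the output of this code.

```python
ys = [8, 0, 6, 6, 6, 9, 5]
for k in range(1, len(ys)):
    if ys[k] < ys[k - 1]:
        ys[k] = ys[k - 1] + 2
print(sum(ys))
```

k=1: 0<8, ys[1] = 8+2 = 10 → [8, 10, 6, 6, 6, 9, 5]
k=2: 6<10, ys[2] = 10+2 = 12 → [8, 10, 12, 6, 6, 9, 5]
k=3: 6<12, ys[3] = 12+2 = 14 → [8, 10, 12, 14, 6, 9, 5]
k=4: 6<14, ys[4] = 14+2 = 16 → [8, 10, 12, 14, 16, 9, 5]
k=5: 9<16, ys[5] = 16+2 = 18 → [8, 10, 12, 14, 16, 18, 5]
k=6: 5<18, ys[6] = 18+2 = 20 → [8, 10, 12, 14, 16, 18, 20]
sum = 98

98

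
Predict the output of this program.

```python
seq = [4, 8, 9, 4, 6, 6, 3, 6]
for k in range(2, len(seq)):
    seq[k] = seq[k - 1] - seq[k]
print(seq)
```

[4, 8, -1, -5, -11, -17, -20, -26]

k=2: seq[2] = 8-9 = -1 → [4, 8, -1, 4, 6, 6, 3, 6]
k=3: seq[3] = (-1)-4 = -5 → [4, 8, -1, -5, 6, 6, 3, 6]
k=4: seq[4] = (-5)-6 = -11 → [4, 8, -1, -5, -11, 6, 3, 6]
k=5: seq[5] = (-11)-6 = -17 → [4, 8, -1, -5, -11, -17, 3, 6]
k=6: seq[6] = (-17)-3 = -20 → [4, 8, -1, -5, -11, -17, -20, 6]
k=7: seq[7] = (-20)-6 = -26 → [4, 8, -1, -5, -11, -17, -20, -26]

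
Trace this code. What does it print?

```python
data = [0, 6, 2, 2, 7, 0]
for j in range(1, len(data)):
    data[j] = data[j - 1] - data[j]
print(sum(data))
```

j=1: data[1] = 0-6 = -6 → [0, -6, 2, 2, 7, 0]
j=2: data[2] = (-6)-2 = -8 → [0, -6, -8, 2, 7, 0]
j=3: data[3] = (-8)-2 = -10 → [0, -6, -8, -10, 7, 0]
j=4: data[4] = (-10)-7 = -17 → [0, -6, -8, -10, -17, 0]
j=5: data[5] = (-17)-0 = -17 → [0, -6, -8, -10, -17, -17]
sum = -58

-58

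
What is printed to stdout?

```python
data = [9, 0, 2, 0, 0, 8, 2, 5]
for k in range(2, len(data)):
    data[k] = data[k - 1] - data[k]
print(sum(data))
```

-36

k=2: data[2] = 0-2 = -2 → [9, 0, -2, 0, 0, 8, 2, 5]
k=3: data[3] = (-2)-0 = -2 → [9, 0, -2, -2, 0, 8, 2, 5]
k=4: data[4] = (-2)-0 = -2 → [9, 0, -2, -2, -2, 8, 2, 5]
k=5: data[5] = (-2)-8 = -10 → [9, 0, -2, -2, -2, -10, 2, 5]
k=6: data[6] = (-10)-2 = -12 → [9, 0, -2, -2, -2, -10, -12, 5]
k=7: data[7] = (-12)-5 = -17 → [9, 0, -2, -2, -2, -10, -12, -17]
sum = -36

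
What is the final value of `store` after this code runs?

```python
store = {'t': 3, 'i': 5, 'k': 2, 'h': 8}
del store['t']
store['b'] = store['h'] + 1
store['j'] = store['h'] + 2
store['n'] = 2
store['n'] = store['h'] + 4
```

del 't' → {'i': 5, 'k': 2, 'h': 8}
store['b'] = store['h']+1 = 9 → {'i': 5, 'k': 2, 'h': 8, 'b': 9}
store['j'] = store['h']+2 = 10 → {'i': 5, 'k': 2, 'h': 8, 'b': 9, 'j': 10}
store['n'] = 2 → {'i': 5, 'k': 2, 'h': 8, 'b': 9, 'j': 10, 'n': 2}
store['n'] = store['h']+4 = 12 → {'i': 5, 'k': 2, 'h': 8, 'b': 9, 'j': 10, 'n': 12}

{'i': 5, 'k': 2, 'h': 8, 'b': 9, 'j': 10, 'n': 12}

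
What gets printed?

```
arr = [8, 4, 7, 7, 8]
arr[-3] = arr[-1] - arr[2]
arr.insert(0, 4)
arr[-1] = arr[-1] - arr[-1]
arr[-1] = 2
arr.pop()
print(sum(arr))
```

arr[-3] = arr[-1]-arr[2] = 8-7 = 1 → [8, 4, 1, 7, 8]
insert 4 at 0 → [4, 8, 4, 1, 7, 8]
arr[-1] = arr[-1]-arr[-1] = 8-8 = 0 → [4, 8, 4, 1, 7, 0]
arr[-1] = 2 → [4, 8, 4, 1, 7, 2]
pop() removes 2 → [4, 8, 4, 1, 7]
sum = 24

24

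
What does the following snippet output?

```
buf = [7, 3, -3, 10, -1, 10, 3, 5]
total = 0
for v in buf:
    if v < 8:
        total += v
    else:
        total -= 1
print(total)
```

12

v=7: <8, total = 0+7 = 7
v=3: <8, total = 7+3 = 10
v=-3: <8, total = 10+(-3) = 7
v=10: not <8, total = 7-1 = 6
v=-1: <8, total = 6+(-1) = 5
v=10: not <8, total = 5-1 = 4
v=3: <8, total = 4+3 = 7
v=5: <8, total = 7+5 = 12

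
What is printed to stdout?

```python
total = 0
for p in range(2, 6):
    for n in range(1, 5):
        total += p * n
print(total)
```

p=2,n=1: total = 0+2 = 2
p=2,n=2: total = 2+4 = 6
p=2,n=3: total = 6+6 = 12
p=2,n=4: total = 12+8 = 20
p=3,n=1: total = 20+3 = 23
p=3,n=2: total = 23+6 = 29
p=3,n=3: total = 29+9 = 38
p=3,n=4: total = 38+12 = 50
p=4,n=1: total = 50+4 = 54
p=4,n=2: total = 54+8 = 62
p=4,n=3: total = 62+12 = 74
p=4,n=4: total = 74+16 = 90
p=5,n=1: total = 90+5 = 95
p=5,n=2: total = 95+10 = 105
p=5,n=3: total = 105+15 = 120
p=5,n=4: total = 120+20 = 140

140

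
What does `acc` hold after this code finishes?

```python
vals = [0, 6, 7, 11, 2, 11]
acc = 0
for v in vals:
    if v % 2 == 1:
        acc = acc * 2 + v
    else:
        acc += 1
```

79

v=0: not odd, acc = 0+1 = 1
v=6: not odd, acc = 1+1 = 2
v=7: odd, acc = 2*2+7 = 11
v=11: odd, acc = 11*2+11 = 33
v=2: not odd, acc = 33+1 = 34
v=11: odd, acc = 34*2+11 = 79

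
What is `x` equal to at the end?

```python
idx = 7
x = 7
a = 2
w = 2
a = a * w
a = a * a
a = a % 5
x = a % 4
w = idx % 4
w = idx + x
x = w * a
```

a = 2*2 = 4
a = 4*4 = 16
a = 16%5 = 1
x = 1%4 = 1
w = 7%4 = 3
w = 7+1 = 8
x = 8*1 = 8

8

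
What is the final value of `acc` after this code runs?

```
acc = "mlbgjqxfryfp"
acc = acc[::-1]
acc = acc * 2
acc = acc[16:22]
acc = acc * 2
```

'fxqjgbfxqjgb'

reverse → 'pfyrfxqjgblm'
repeat ×2 → 'pfyrfxqjgblmpfyrfxqjgblm'
slice [16:22] → 'fxqjgb'
repeat ×2 → 'fxqjgbfxqjgb'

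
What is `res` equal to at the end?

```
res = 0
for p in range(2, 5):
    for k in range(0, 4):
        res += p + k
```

p=2,k=0: res = 0+2 = 2
p=2,k=1: res = 2+3 = 5
p=2,k=2: res = 5+4 = 9
p=2,k=3: res = 9+5 = 14
p=3,k=0: res = 14+3 = 17
p=3,k=1: res = 17+4 = 21
p=3,k=2: res = 21+5 = 26
p=3,k=3: res = 26+6 = 32
p=4,k=0: res = 32+4 = 36
p=4,k=1: res = 36+5 = 41
p=4,k=2: res = 41+6 = 47
p=4,k=3: res = 47+7 = 54

54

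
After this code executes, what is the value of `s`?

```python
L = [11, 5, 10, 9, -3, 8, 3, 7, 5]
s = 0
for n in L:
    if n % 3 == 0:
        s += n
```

n=11: not %3==0
n=5: not %3==0
n=10: not %3==0
n=9: %3==0, s = 0+9 = 9
n=-3: %3==0, s = 9+(-3) = 6
n=8: not %3==0
n=3: %3==0, s = 6+3 = 9
n=7: not %3==0
n=5: not %3==0

9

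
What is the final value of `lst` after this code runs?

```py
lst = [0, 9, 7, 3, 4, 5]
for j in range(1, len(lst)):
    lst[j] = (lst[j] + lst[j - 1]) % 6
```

j=1: lst[1] = (9+0)%6 = 3 → [0, 3, 7, 3, 4, 5]
j=2: lst[2] = (7+3)%6 = 4 → [0, 3, 4, 3, 4, 5]
j=3: lst[3] = (3+4)%6 = 1 → [0, 3, 4, 1, 4, 5]
j=4: lst[4] = (4+1)%6 = 5 → [0, 3, 4, 1, 5, 5]
j=5: lst[5] = (5+5)%6 = 4 → [0, 3, 4, 1, 5, 4]

[0, 3, 4, 1, 5, 4]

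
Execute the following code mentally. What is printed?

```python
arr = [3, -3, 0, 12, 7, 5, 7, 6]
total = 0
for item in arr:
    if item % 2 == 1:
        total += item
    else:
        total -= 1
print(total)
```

16

item=3: odd, total = 0+3 = 3
item=-3: odd, total = 3+(-3) = 0
item=0: not odd, total = 0-1 = -1
item=12: not odd, total = (-1)-1 = -2
item=7: odd, total = (-2)+7 = 5
item=5: odd, total = 5+5 = 10
item=7: odd, total = 10+7 = 17
item=6: not odd, total = 17-1 = 16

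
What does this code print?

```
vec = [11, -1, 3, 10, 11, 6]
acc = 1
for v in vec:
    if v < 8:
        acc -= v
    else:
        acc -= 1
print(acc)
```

-10

v=11: not <8, acc = 1-1 = 0
v=-1: <8, acc = 0-(-1) = 1
v=3: <8, acc = 1-3 = -2
v=10: not <8, acc = (-2)-1 = -3
v=11: not <8, acc = (-3)-1 = -4
v=6: <8, acc = (-4)-6 = -10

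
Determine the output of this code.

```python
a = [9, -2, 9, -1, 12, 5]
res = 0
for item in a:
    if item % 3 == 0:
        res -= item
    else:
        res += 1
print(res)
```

-27

item=9: %3==0, res = 0-9 = -9
item=-2: not %3==0, res = (-9)+1 = -8
item=9: %3==0, res = (-8)-9 = -17
item=-1: not %3==0, res = (-17)+1 = -16
item=12: %3==0, res = (-16)-12 = -28
item=5: not %3==0, res = (-28)+1 = -27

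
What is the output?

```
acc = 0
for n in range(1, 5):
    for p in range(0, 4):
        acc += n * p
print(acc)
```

60

n=1,p=0: acc = 0+0 = 0
n=1,p=1: acc = 0+1 = 1
n=1,p=2: acc = 1+2 = 3
n=1,p=3: acc = 3+3 = 6
n=2,p=0: acc = 6+0 = 6
n=2,p=1: acc = 6+2 = 8
n=2,p=2: acc = 8+4 = 12
n=2,p=3: acc = 12+6 = 18
n=3,p=0: acc = 18+0 = 18
n=3,p=1: acc = 18+3 = 21
n=3,p=2: acc = 21+6 = 27
n=3,p=3: acc = 27+9 = 36
n=4,p=0: acc = 36+0 = 36
n=4,p=1: acc = 36+4 = 40
n=4,p=2: acc = 40+8 = 48
n=4,p=3: acc = 48+12 = 60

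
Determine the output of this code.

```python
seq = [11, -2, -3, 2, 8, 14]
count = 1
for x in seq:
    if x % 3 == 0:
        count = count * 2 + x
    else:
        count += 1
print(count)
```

6

x=11: not %3==0, count = 1+1 = 2
x=-2: not %3==0, count = 2+1 = 3
x=-3: %3==0, count = 3*2+(-3) = 3
x=2: not %3==0, count = 3+1 = 4
x=8: not %3==0, count = 4+1 = 5
x=14: not %3==0, count = 5+1 = 6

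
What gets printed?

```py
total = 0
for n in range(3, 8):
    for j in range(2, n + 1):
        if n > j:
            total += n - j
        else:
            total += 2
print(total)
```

n=3,j=2: 3>2, total = 0+1 = 1
n=3,j=3: not 3>3, total = 1+2 = 3
n=4,j=2: 4>2, total = 3+2 = 5
n=4,j=3: 4>3, total = 5+1 = 6
n=4,j=4: not 4>4, total = 6+2 = 8
n=5,j=2: 5>2, total = 8+3 = 11
n=5,j=3: 5>3, total = 11+2 = 13
n=5,j=4: 5>4, total = 13+1 = 14
n=5,j=5: not 5>5, total = 14+2 = 16
n=6,j=2: 6>2, total = 16+4 = 20
n=6,j=3: 6>3, total = 20+3 = 23
n=6,j=4: 6>4, total = 23+2 = 25
n=6,j=5: 6>5, total = 25+1 = 26
n=6,j=6: not 6>6, total = 26+2 = 28
n=7,j=2: 7>2, total = 28+5 = 33
n=7,j=3: 7>3, total = 33+4 = 37
n=7,j=4: 7>4, total = 37+3 = 40
n=7,j=5: 7>5, total = 40+2 = 42
n=7,j=6: 7>6, total = 42+1 = 43
n=7,j=7: not 7>7, total = 43+2 = 45

45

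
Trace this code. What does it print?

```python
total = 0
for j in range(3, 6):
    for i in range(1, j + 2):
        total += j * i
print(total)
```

195

j=3,i=1: total = 0+3 = 3
j=3,i=2: total = 3+6 = 9
j=3,i=3: total = 9+9 = 18
j=3,i=4: total = 18+12 = 30
j=4,i=1: total = 30+4 = 34
j=4,i=2: total = 34+8 = 42
j=4,i=3: total = 42+12 = 54
j=4,i=4: total = 54+16 = 70
j=4,i=5: total = 70+20 = 90
j=5,i=1: total = 90+5 = 95
j=5,i=2: total = 95+10 = 105
j=5,i=3: total = 105+15 = 120
j=5,i=4: total = 120+20 = 140
j=5,i=5: total = 140+25 = 165
j=5,i=6: total = 165+30 = 195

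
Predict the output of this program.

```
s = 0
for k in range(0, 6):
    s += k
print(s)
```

15

k=0: s = 0+0 = 0
k=1: s = 0+1 = 1
k=2: s = 1+2 = 3
k=3: s = 3+3 = 6
k=4: s = 6+4 = 10
k=5: s = 10+5 = 15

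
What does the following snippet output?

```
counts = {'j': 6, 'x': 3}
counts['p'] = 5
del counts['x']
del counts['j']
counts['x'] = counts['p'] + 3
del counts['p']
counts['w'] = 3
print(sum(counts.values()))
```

11

counts['p'] = 5 → {'j': 6, 'x': 3, 'p': 5}
del 'x' → {'j': 6, 'p': 5}
del 'j' → {'p': 5}
counts['x'] = counts['p']+3 = 8 → {'p': 5, 'x': 8}
del 'p' → {'x': 8}
counts['w'] = 3 → {'x': 8, 'w': 3}
sum of values = 11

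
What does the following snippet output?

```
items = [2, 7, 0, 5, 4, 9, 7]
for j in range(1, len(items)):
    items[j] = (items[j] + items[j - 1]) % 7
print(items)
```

[2, 2, 2, 0, 4, 6, 6]

j=1: items[1] = (7+2)%7 = 2 → [2, 2, 0, 5, 4, 9, 7]
j=2: items[2] = (0+2)%7 = 2 → [2, 2, 2, 5, 4, 9, 7]
j=3: items[3] = (5+2)%7 = 0 → [2, 2, 2, 0, 4, 9, 7]
j=4: items[4] = (4+0)%7 = 4 → [2, 2, 2, 0, 4, 9, 7]
j=5: items[5] = (9+4)%7 = 6 → [2, 2, 2, 0, 4, 6, 7]
j=6: items[6] = (7+6)%7 = 6 → [2, 2, 2, 0, 4, 6, 6]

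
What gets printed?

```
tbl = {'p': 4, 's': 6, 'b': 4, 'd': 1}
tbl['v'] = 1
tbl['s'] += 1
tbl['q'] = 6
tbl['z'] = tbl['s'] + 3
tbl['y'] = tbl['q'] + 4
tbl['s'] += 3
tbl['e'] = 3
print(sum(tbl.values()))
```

49

tbl['v'] = 1 → {'p': 4, 's': 6, 'b': 4, 'd': 1, 'v': 1}
tbl['s'] = 6+1 = 7 → {'p': 4, 's': 7, 'b': 4, 'd': 1, 'v': 1}
tbl['q'] = 6 → {'p': 4, 's': 7, 'b': 4, 'd': 1, 'v': 1, 'q': 6}
tbl['z'] = tbl['s']+3 = 10 → {'p': 4, 's': 7, 'b': 4, 'd': 1, 'v': 1, 'q': 6, 'z': 10}
tbl['y'] = tbl['q']+4 = 10 → {'p': 4, 's': 7, 'b': 4, 'd': 1, 'v': 1, 'q': 6, 'z': 10, 'y': 10}
tbl['s'] = 7+3 = 10 → {'p': 4, 's': 10, 'b': 4, 'd': 1, 'v': 1, 'q': 6, 'z': 10, 'y': 10}
tbl['e'] = 3 → {'p': 4, 's': 10, 'b': 4, 'd': 1, 'v': 1, 'q': 6, 'z': 10, 'y': 10, 'e': 3}
sum of values = 49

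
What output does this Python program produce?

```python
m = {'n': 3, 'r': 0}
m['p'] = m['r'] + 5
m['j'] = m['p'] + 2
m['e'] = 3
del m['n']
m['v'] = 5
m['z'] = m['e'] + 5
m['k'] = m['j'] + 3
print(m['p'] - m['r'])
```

m['p'] = m['r']+5 = 5 → {'n': 3, 'r': 0, 'p': 5}
m['j'] = m['p']+2 = 7 → {'n': 3, 'r': 0, 'p': 5, 'j': 7}
m['e'] = 3 → {'n': 3, 'r': 0, 'p': 5, 'j': 7, 'e': 3}
del 'n' → {'r': 0, 'p': 5, 'j': 7, 'e': 3}
m['v'] = 5 → {'r': 0, 'p': 5, 'j': 7, 'e': 3, 'v': 5}
m['z'] = m['e']+5 = 8 → {'r': 0, 'p': 5, 'j': 7, 'e': 3, 'v': 5, 'z': 8}
m['k'] = m['j']+3 = 10 → {'r': 0, 'p': 5, 'j': 7, 'e': 3, 'v': 5, 'z': 8, 'k': 10}
m['p']-m['r'] = 5-0 = 5

5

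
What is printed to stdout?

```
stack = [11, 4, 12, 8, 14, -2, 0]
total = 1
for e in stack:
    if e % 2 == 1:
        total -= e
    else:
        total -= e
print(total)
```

-46

e=11: odd, total = 1-11 = -10
e=4: not odd, total = (-10)-4 = -14
e=12: not odd, total = (-14)-12 = -26
e=8: not odd, total = (-26)-8 = -34
e=14: not odd, total = (-34)-14 = -48
e=-2: not odd, total = (-48)-(-2) = -46
e=0: not odd, total = (-46)-0 = -46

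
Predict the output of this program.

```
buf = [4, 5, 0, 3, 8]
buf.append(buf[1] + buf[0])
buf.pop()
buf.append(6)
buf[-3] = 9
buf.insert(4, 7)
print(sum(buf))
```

append buf[1]+buf[0] = 5+4 = 9 → [4, 5, 0, 3, 8, 9]
pop() removes 9 → [4, 5, 0, 3, 8]
append 6 → [4, 5, 0, 3, 8, 6]
buf[-3] = 9 → [4, 5, 0, 9, 8, 6]
insert 7 at 4 → [4, 5, 0, 9, 7, 8, 6]
sum = 39

39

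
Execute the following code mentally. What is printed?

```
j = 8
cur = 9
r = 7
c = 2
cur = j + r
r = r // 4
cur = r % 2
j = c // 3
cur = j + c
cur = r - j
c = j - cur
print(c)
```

-1

cur = 8+7 = 15
r = 7//4 = 1
cur = 1%2 = 1
j = 2//3 = 0
cur = 0+2 = 2
cur = 1-0 = 1
c = 0-1 = -1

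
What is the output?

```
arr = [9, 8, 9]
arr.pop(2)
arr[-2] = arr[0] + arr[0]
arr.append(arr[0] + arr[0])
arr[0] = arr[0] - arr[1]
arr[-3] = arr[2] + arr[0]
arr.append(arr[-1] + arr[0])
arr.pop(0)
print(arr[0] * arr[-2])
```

pop(2) removes 9 → [9, 8]
arr[-2] = arr[0]+arr[0] = 9+9 = 18 → [18, 8]
append arr[0]+arr[0] = 18+18 = 36 → [18, 8, 36]
arr[0] = arr[0]-arr[1] = 18-8 = 10 → [10, 8, 36]
arr[-3] = arr[2]+arr[0] = 36+10 = 46 → [46, 8, 36]
append arr[-1]+arr[0] = 36+46 = 82 → [46, 8, 36, 82]
pop(0) removes 46 → [8, 36, 82]
arr[0]*arr[-2] = 8*36 = 288

288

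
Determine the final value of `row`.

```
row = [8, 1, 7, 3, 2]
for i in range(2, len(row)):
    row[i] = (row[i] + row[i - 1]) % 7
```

[8, 1, 1, 4, 6]

i=2: row[2] = (7+1)%7 = 1 → [8, 1, 1, 3, 2]
i=3: row[3] = (3+1)%7 = 4 → [8, 1, 1, 4, 2]
i=4: row[4] = (2+4)%7 = 6 → [8, 1, 1, 4, 6]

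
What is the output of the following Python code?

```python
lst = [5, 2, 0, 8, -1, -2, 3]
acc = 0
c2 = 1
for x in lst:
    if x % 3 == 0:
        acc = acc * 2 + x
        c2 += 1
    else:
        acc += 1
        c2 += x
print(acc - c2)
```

x=5: not %3==0, acc = 0+1 = 1; c2=6
x=2: not %3==0, acc = 1+1 = 2; c2=8
x=0: %3==0, acc = 2*2+0 = 4; c2=9
x=8: not %3==0, acc = 4+1 = 5; c2=17
x=-1: not %3==0, acc = 5+1 = 6; c2=16
x=-2: not %3==0, acc = 6+1 = 7; c2=14
x=3: %3==0, acc = 7*2+3 = 17; c2=15
acc-c2 = 17-15 = 2

2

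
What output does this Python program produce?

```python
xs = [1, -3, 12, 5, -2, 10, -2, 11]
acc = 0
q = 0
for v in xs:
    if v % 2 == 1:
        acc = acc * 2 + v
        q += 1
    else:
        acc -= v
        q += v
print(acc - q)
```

-65

v=1: odd, acc = 0*2+1 = 1; q=1
v=-3: odd, acc = 1*2+(-3) = -1; q=2
v=12: not odd, acc = (-1)-12 = -13; q=14
v=5: odd, acc = (-13)*2+5 = -21; q=15
v=-2: not odd, acc = (-21)-(-2) = -19; q=13
v=10: not odd, acc = (-19)-10 = -29; q=23
v=-2: not odd, acc = (-29)-(-2) = -27; q=21
v=11: odd, acc = (-27)*2+11 = -43; q=22
acc-q = (-43)-22 = -65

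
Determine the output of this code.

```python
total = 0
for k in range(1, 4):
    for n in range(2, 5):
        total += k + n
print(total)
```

k=1,n=2: total = 0+3 = 3
k=1,n=3: total = 3+4 = 7
k=1,n=4: total = 7+5 = 12
k=2,n=2: total = 12+4 = 16
k=2,n=3: total = 16+5 = 21
k=2,n=4: total = 21+6 = 27
k=3,n=2: total = 27+5 = 32
k=3,n=3: total = 32+6 = 38
k=3,n=4: total = 38+7 = 45

45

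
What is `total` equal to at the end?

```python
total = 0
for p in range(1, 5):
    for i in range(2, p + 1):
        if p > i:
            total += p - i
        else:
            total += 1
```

p=2,i=2: not 2>2, total = 0+1 = 1
p=3,i=2: 3>2, total = 1+1 = 2
p=3,i=3: not 3>3, total = 2+1 = 3
p=4,i=2: 4>2, total = 3+2 = 5
p=4,i=3: 4>3, total = 5+1 = 6
p=4,i=4: not 4>4, total = 6+1 = 7

7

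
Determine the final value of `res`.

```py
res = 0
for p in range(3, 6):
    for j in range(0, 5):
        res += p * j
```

120

p=3,j=0: res = 0+0 = 0
p=3,j=1: res = 0+3 = 3
p=3,j=2: res = 3+6 = 9
p=3,j=3: res = 9+9 = 18
p=3,j=4: res = 18+12 = 30
p=4,j=0: res = 30+0 = 30
p=4,j=1: res = 30+4 = 34
p=4,j=2: res = 34+8 = 42
p=4,j=3: res = 42+12 = 54
p=4,j=4: res = 54+16 = 70
p=5,j=0: res = 70+0 = 70
p=5,j=1: res = 70+5 = 75
p=5,j=2: res = 75+10 = 85
p=5,j=3: res = 85+15 = 100
p=5,j=4: res = 100+20 = 120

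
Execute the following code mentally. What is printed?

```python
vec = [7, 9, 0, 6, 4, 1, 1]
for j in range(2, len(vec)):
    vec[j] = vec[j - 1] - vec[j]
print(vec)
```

j=2: vec[2] = 9-0 = 9 → [7, 9, 9, 6, 4, 1, 1]
j=3: vec[3] = 9-6 = 3 → [7, 9, 9, 3, 4, 1, 1]
j=4: vec[4] = 3-4 = -1 → [7, 9, 9, 3, -1, 1, 1]
j=5: vec[5] = (-1)-1 = -2 → [7, 9, 9, 3, -1, -2, 1]
j=6: vec[6] = (-2)-1 = -3 → [7, 9, 9, 3, -1, -2, -3]

[7, 9, 9, 3, -1, -2, -3]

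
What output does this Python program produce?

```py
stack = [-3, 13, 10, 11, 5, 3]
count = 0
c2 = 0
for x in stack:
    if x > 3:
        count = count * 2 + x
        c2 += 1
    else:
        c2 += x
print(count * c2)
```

x=-3: not >3; c2=-3
x=13: >3, count = 0*2+13 = 13; c2=-2
x=10: >3, count = 13*2+10 = 36; c2=-1
x=11: >3, count = 36*2+11 = 83; c2=0
x=5: >3, count = 83*2+5 = 171; c2=1
x=3: not >3; c2=4
count*c2 = 171*4 = 684

684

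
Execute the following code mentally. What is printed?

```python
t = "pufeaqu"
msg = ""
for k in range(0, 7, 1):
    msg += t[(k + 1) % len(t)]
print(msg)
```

ufeaqup

k=0: add t[1]='u' → 'u'
k=1: add t[2]='f' → 'uf'
k=2: add t[3]='e' → 'ufe'
k=3: add t[4]='a' → 'ufea'
k=4: add t[5]='q' → 'ufeaq'
k=5: add t[6]='u' → 'ufeaqu'
k=6: add t[0]='p' → 'ufeaqup'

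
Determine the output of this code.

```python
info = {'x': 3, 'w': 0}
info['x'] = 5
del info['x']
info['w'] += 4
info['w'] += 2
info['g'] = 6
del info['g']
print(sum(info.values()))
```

6

info['x'] = 5 → {'x': 5, 'w': 0}
del 'x' → {'w': 0}
info['w'] = 0+4 = 4 → {'w': 4}
info['w'] = 4+2 = 6 → {'w': 6}
info['g'] = 6 → {'w': 6, 'g': 6}
del 'g' → {'w': 6}
sum of values = 6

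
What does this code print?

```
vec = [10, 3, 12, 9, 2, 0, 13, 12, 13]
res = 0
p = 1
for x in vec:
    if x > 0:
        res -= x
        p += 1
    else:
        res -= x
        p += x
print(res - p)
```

x=10: >0, res = 0-10 = -10; p=2
x=3: >0, res = (-10)-3 = -13; p=3
x=12: >0, res = (-13)-12 = -25; p=4
x=9: >0, res = (-25)-9 = -34; p=5
x=2: >0, res = (-34)-2 = -36; p=6
x=0: not >0, res = (-36)-0 = -36; p=6
x=13: >0, res = (-36)-13 = -49; p=7
x=12: >0, res = (-49)-12 = -61; p=8
x=13: >0, res = (-61)-13 = -74; p=9
res-p = (-74)-9 = -83

-83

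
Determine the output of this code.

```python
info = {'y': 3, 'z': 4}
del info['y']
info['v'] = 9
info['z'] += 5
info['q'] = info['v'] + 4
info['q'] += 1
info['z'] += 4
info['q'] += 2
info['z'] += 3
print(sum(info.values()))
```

del 'y' → {'z': 4}
info['v'] = 9 → {'z': 4, 'v': 9}
info['z'] = 4+5 = 9 → {'z': 9, 'v': 9}
info['q'] = info['v']+4 = 13 → {'z': 9, 'v': 9, 'q': 13}
info['q'] = 13+1 = 14 → {'z': 9, 'v': 9, 'q': 14}
info['z'] = 9+4 = 13 → {'z': 13, 'v': 9, 'q': 14}
info['q'] = 14+2 = 16 → {'z': 13, 'v': 9, 'q': 16}
info['z'] = 13+3 = 16 → {'z': 16, 'v': 9, 'q': 16}
sum of values = 41

41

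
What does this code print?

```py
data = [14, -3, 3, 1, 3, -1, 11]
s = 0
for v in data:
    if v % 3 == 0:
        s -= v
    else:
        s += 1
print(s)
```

v=14: not %3==0, s = 0+1 = 1
v=-3: %3==0, s = 1-(-3) = 4
v=3: %3==0, s = 4-3 = 1
v=1: not %3==0, s = 1+1 = 2
v=3: %3==0, s = 2-3 = -1
v=-1: not %3==0, s = (-1)+1 = 0
v=11: not %3==0, s = 0+1 = 1

1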